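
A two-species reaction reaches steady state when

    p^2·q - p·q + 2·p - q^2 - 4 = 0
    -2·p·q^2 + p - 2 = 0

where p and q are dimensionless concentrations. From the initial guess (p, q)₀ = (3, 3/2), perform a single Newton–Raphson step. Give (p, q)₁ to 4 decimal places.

(2.2523, 0.9509)

At (3, 3/2): F = (8.7500, -12.5000).
Jacobian J = [[2·p·q - q + 2, p^2 - p - 2·q], [-2·q^2 + 1, -4·p·q]].
At the point, J = [[9.5000, 3.0000], [-3.5000, -18.0000]] (det J = -160.5000).
Solving J·Δ = −F gives Δ = (-0.7477, -0.5491).
Then the next iterate is (p, q)₁ = (2.2523, 0.9509).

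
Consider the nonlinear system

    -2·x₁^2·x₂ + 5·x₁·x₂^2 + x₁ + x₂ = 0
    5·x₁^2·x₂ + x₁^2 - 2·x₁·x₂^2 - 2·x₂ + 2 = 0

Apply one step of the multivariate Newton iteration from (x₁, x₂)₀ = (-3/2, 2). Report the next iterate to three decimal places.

At (-3/2, 2): F = (-38.500, 34.750).
Jacobian J = [[-4·x₁·x₂ + 5·x₂^2 + 1, -2·x₁^2 + 10·x₁·x₂ + 1], [10·x₁·x₂ + 2·x₁ - 2·x₂^2, 5·x₁^2 - 4·x₁·x₂ - 2]].
At the point, J = [[33.000, -33.500], [-41.000, 21.250]] (det J = -672.250).
Solving J·Δ = −F gives Δ = (0.515, -0.642).
Then the next iterate is (x₁, x₂)₁ = (-0.985, 1.358).

(-0.985, 1.358)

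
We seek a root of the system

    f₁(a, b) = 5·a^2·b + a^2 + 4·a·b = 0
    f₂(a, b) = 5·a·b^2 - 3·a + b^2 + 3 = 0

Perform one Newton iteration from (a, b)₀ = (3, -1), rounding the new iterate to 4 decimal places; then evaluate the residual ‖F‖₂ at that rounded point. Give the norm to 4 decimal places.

14.6042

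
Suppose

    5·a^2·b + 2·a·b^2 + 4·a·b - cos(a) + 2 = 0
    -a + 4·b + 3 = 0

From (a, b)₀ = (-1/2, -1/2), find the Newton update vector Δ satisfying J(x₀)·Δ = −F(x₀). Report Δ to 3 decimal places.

At (-1/2, -1/2): F = (1.24742, 1.500).
Jacobian J = [[10·a·b + 2·b^2 + 4·b + sin(a), 5·a^2 + 4·a·b + 4·a], [-1, 4]].
At the point, J = [[0.52057, 0.250], [-1.000, 4.000]] (det J = 2.33230).
Solving J·Δ = −F gives Δ = (-1.979, -0.870).

(-1.979, -0.870)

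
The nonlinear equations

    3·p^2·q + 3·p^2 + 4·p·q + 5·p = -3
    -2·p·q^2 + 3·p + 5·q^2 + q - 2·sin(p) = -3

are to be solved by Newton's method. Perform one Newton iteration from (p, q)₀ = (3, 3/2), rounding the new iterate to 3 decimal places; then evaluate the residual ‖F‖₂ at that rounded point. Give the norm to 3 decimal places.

At (3, 3/2): F = (103.500, 10.96776).
Jacobian J = [[6·p·q + 6·p + 4·q + 5, 3·p^2 + 4·p], [-2·q^2 - 2·cos(p) + 3, -4·p·q + 10·q + 1]].
At the point, J = [[56.000, 39.000], [0.47998, -2.000]] (det J = -130.71941).
Solving J·Δ = −F gives Δ = (-4.856, 4.319).
Then the next iterate is (p, q)₁ = (-1.856, 5.819).
Re-evaluating at (-1.856, 5.819): F = (20.98871, 300.16516), so ‖F‖₂ = 300.898.

300.898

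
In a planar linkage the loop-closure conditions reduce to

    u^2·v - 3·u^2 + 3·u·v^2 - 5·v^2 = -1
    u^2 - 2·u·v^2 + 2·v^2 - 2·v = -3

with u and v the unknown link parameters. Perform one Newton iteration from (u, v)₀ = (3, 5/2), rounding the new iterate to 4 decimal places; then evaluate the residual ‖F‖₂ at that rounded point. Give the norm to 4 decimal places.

At (3, 5/2): F = (21.5000, -18.0000).
Jacobian J = [[2·u·v - 6·u + 3·v^2, u^2 + 6·u·v - 10·v], [2·u - 2·v^2, -4·u·v + 4·v - 2]].
At the point, J = [[15.7500, 29.0000], [-6.5000, -22.0000]] (det J = -158.0000).
Solving J·Δ = −F gives Δ = (0.3101, -0.9098).
Then the next iterate is (u, v)₁ = (3.3101, 1.5902).
Re-evaluating at (3.3101, 1.5902): F = (-1.979416, -0.906904), so ‖F‖₂ = 2.1773.

2.1773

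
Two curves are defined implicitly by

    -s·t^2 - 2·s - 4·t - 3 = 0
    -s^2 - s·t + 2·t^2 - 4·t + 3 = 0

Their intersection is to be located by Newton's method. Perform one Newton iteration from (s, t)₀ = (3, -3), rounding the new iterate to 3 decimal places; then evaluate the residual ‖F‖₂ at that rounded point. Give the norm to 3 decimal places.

At (3, -3): F = (-24.000, 33.000).
Jacobian J = [[-t^2 - 2, -2·s·t - 4], [-2·s - t, -s + 4·t - 4]].
At the point, J = [[-11.000, 14.000], [-3.000, -19.000]] (det J = 251.000).
Solving J·Δ = −F gives Δ = (0.024, 1.733).
Then the next iterate is (s, t)₁ = (3.024, -1.267).
Re-evaluating at (3.024, -1.267): F = (-8.83439, 5.96541), so ‖F‖₂ = 10.660.

10.660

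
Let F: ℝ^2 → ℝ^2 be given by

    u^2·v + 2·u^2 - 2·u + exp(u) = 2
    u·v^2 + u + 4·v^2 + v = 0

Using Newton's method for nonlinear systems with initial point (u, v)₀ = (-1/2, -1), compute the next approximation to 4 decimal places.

(-0.5260, -0.6753)

At (-1/2, -1): F = (-0.143469, 2.0000).
Jacobian J = [[2·u·v + 4·u + exp(u) - 2, u^2], [v^2 + 1, 2·u·v + 8·v + 1]].
At the point, J = [[-2.393469, 0.2500], [2.0000, -6.0000]] (det J = 13.860816).
Solving J·Δ = −F gives Δ = (-0.0260, 0.3247).
Then the next iterate is (u, v)₁ = (-0.5260, -0.6753).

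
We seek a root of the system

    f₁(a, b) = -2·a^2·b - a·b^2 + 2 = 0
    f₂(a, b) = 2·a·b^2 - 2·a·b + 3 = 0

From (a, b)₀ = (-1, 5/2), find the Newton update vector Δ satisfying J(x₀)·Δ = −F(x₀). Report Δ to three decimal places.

(-0.238, -0.786)

At (-1, 5/2): F = (3.250, -4.500).
Jacobian J = [[-4·a·b - b^2, -2·a^2 - 2·a·b], [2·b^2 - 2·b, 4·a·b - 2·a]].
At the point, J = [[3.750, 3.000], [7.500, -8.000]] (det J = -52.500).
Solving J·Δ = −F gives Δ = (-0.238, -0.786).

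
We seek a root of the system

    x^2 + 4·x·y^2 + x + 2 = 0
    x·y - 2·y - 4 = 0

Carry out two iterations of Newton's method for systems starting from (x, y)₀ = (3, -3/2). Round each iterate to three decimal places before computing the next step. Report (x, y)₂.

(-0.788, -1.518)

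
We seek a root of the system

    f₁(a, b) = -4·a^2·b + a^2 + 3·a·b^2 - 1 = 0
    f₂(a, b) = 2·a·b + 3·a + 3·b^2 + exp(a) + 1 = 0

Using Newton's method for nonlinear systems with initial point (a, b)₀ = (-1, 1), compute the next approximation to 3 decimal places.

(-0.617, 0.644)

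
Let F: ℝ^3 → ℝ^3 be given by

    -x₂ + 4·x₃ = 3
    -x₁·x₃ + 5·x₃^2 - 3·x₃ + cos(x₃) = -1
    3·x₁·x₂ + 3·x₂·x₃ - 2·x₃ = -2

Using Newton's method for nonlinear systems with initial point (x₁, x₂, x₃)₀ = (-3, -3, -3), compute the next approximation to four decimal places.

(5.8172, -5.4267, -0.6067)

At (-3, -3, -3): F = (-12.0000, 45.010008, 62.0000).
Jacobian J = [[0, -1, 4], [-x₃, 0, -x₁ + 10·x₃ - sin(x₃) - 3], [3·x₂, 3·x₁ + 3·x₃, 3·x₂ - 2]].
At the point, J = [[0.0000, -1.0000, 4.0000], [3.0000, 0.0000, -29.858880], [-9.0000, -18.0000, -11.0000]] (det J = -517.729920).
Solving J·Δ = −F gives Δ = (8.8172, -2.4267, 2.3933).
Then the next iterate is (x₁, x₂, x₃)₁ = (5.8172, -5.4267, -0.6067).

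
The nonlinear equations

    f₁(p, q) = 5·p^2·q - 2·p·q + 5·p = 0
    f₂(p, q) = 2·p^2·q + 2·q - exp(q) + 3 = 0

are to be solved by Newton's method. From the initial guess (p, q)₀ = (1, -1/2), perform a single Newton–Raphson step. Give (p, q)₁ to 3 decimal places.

(-0.139, -1.287)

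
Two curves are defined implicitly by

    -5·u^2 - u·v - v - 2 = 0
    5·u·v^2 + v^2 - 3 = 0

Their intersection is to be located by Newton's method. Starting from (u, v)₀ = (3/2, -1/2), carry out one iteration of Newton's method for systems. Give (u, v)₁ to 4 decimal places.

(0.7102, -0.7191)

At (3/2, -1/2): F = (-12.0000, -0.8750).
Jacobian J = [[-10·u - v, -u - 1], [5·v^2, 10·u·v + 2·v]].
At the point, J = [[-14.5000, -2.5000], [1.2500, -8.5000]] (det J = 126.3750).
Solving J·Δ = −F gives Δ = (-0.7898, -0.2191).
Then the next iterate is (u, v)₁ = (0.7102, -0.7191).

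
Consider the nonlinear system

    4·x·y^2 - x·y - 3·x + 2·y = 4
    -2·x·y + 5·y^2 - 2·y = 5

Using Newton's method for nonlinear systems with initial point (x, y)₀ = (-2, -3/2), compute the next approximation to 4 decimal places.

(-0.9256, -1.0021)

At (-2, -3/2): F = (-22.0000, 3.2500).
Jacobian J = [[4·y^2 - y - 3, 8·x·y - x + 2], [-2·y, -2·x + 10·y - 2]].
At the point, J = [[7.5000, 28.0000], [3.0000, -13.0000]] (det J = -181.5000).
Solving J·Δ = −F gives Δ = (1.0744, 0.4979).
Then the next iterate is (x, y)₁ = (-0.9256, -1.0021).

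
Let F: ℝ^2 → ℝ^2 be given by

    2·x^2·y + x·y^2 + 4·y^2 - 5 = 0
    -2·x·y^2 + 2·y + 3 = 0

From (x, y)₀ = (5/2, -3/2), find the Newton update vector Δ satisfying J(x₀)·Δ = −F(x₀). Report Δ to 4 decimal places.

At (5/2, -3/2): F = (-9.1250, -11.2500).
Jacobian J = [[4·x·y + y^2, 2·x^2 + 2·x·y + 8·y], [-2·y^2, -4·x·y + 2]].
At the point, J = [[-12.7500, -7.0000], [-4.5000, 17.0000]] (det J = -248.2500).
Solving J·Δ = −F gives Δ = (-0.9421, 0.4124).

(-0.9421, 0.4124)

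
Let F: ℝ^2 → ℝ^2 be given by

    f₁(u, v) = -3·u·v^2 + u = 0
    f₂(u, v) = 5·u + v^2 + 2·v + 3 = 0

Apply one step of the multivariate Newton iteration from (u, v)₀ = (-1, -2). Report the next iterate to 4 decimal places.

(-0.4390, -1.5976)

At (-1, -2): F = (11.0000, -2.0000).
Jacobian J = [[-3·v^2 + 1, -6·u·v], [5, 2·v + 2]].
At the point, J = [[-11.0000, -12.0000], [5.0000, -2.0000]] (det J = 82.0000).
Solving J·Δ = −F gives Δ = (0.5610, 0.4024).
Then the next iterate is (u, v)₁ = (-0.4390, -1.5976).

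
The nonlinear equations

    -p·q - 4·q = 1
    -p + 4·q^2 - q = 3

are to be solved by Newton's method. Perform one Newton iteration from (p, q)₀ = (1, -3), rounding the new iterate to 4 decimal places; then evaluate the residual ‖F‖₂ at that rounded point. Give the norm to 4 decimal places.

9.4298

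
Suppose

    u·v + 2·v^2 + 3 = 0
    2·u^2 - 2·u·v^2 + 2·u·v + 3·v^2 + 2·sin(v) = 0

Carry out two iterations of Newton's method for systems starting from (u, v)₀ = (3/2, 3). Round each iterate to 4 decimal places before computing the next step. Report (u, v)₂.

At (3/2, 3): F = (25.5000, 13.782240).
Jacobian J = [[v, u + 4·v], [4·u - 2·v^2 + 2·v, -4·u·v + 2·u + 6·v + 2·cos(v)]].
At the point, J = [[3.0000, 13.5000], [-6.0000, 1.020015]] (det J = 84.060045).
Solving J·Δ = −F gives Δ = (1.9040, -2.3120).
Then the next iterate is (u, v)₁ = (3.4040, 0.6880).
Round to (3.4040, 0.6880) and repeat: F = (6.288640, 27.325829), J = [[0.6880, 6.1560], [14.045312, 3.113227]].
Δ = (-1.7628, -0.8245), so (u, v)₂ = (1.6412, -0.1365).

(1.6412, -0.1365)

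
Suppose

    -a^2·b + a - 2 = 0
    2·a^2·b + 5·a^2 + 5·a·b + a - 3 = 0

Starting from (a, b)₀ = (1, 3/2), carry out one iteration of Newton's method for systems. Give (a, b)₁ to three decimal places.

At (1, 3/2): F = (-2.500, 13.500).
Jacobian J = [[-2·a·b + 1, -a^2], [4·a·b + 10·a + 5·b + 1, 2·a^2 + 5·a]].
At the point, J = [[-2.000, -1.000], [24.500, 7.000]] (det J = 10.500).
Solving J·Δ = −F gives Δ = (0.381, -3.262).
Then the next iterate is (a, b)₁ = (1.381, -1.762).

(1.381, -1.762)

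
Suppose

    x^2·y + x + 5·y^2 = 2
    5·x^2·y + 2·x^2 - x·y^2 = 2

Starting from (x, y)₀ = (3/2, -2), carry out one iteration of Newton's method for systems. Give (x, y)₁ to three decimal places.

At (3/2, -2): F = (15.000, -26.000).
Jacobian J = [[2·x·y + 1, x^2 + 10·y], [10·x·y + 4·x - y^2, 5·x^2 - 2·x·y]].
At the point, J = [[-5.000, -17.750], [-28.000, 17.250]] (det J = -583.250).
Solving J·Δ = −F gives Δ = (-0.348, 0.943).
Then the next iterate is (x, y)₁ = (1.152, -1.057).

(1.152, -1.057)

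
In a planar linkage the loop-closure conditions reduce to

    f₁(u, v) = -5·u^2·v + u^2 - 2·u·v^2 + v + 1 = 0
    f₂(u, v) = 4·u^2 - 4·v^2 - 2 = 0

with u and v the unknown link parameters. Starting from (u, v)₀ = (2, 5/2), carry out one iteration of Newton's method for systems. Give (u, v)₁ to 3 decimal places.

At (2, 5/2): F = (-67.500, -11.000).
Jacobian J = [[-10·u·v + 2·u - 2·v^2, -5·u^2 - 4·u·v + 1], [8·u, -8·v]].
At the point, J = [[-58.500, -39.000], [16.000, -20.000]] (det J = 1794.000).
Solving J·Δ = −F gives Δ = (-0.513, -0.961).
Then the next iterate is (u, v)₁ = (1.487, 1.539).

(1.487, 1.539)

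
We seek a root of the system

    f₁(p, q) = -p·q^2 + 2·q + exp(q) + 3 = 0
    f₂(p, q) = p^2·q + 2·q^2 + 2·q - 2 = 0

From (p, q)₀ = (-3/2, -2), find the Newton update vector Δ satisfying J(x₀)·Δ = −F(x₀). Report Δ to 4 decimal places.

At (-3/2, -2): F = (5.135335, -2.5000).
Jacobian J = [[-q^2, -2·p·q + exp(q) + 2], [2·p·q, p^2 + 4·q + 2]].
At the point, J = [[-4.0000, -3.864665], [6.0000, -3.7500]] (det J = 38.187988).
Solving J·Δ = −F gives Δ = (0.7573, 0.5450).

(0.7573, 0.5450)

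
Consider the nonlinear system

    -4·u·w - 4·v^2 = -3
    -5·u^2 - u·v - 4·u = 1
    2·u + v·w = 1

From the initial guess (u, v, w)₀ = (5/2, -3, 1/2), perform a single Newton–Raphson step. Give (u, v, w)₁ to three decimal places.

At (5/2, -3, 1/2): F = (-38.000, -34.750, 2.500).
Jacobian J = [[-4·w, -8·v, -4·u], [-10·u - v - 4, -u, 0], [2, w, v]].
At the point, J = [[-2.000, 24.000, -10.000], [-26.000, -2.500, 0.000], [2.000, 0.500, -3.000]] (det J = -1807.000).
Solving J·Δ = −F gives Δ = (-1.481, 1.500, 0.096).
Then the next iterate is (u, v, w)₁ = (1.019, -1.500, 0.596).

(1.019, -1.500, 0.596)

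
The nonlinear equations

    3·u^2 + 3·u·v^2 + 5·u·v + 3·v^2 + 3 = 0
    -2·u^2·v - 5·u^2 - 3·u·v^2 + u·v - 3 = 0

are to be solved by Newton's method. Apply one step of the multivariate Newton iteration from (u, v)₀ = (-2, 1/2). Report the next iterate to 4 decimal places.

At (-2, 1/2): F = (9.2500, -26.5000).
Jacobian J = [[6·u + 3·v^2 + 5·v, 6·u·v + 5·u + 6·v], [-4·u·v - 10·u - 3·v^2 + v, -2·u^2 - 6·u·v + u]].
At the point, J = [[-8.7500, -13.0000], [23.7500, -4.0000]] (det J = 343.7500).
Solving J·Δ = −F gives Δ = (1.1098, -0.0355).
Then the next iterate is (u, v)₁ = (-0.8902, 0.4645).

(-0.8902, 0.4645)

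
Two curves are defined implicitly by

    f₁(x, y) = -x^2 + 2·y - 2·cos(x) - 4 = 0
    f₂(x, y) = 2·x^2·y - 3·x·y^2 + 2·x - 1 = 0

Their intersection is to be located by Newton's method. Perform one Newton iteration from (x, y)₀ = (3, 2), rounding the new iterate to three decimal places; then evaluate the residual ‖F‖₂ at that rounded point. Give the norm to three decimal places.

At (3, 2): F = (-7.02002, 5.000).
Jacobian J = [[-2·x + 2·sin(x), 2], [4·x·y - 3·y^2 + 2, 2·x^2 - 6·x·y]].
At the point, J = [[-5.71776, 2.000], [14.000, -18.000]] (det J = 74.91968).
Solving J·Δ = −F gives Δ = (-1.553, -0.930).
Then the next iterate is (x, y)₁ = (1.447, 1.070).
Re-evaluating at (1.447, 1.070): F = (-4.20077, 1.40474), so ‖F‖₂ = 4.429.

4.429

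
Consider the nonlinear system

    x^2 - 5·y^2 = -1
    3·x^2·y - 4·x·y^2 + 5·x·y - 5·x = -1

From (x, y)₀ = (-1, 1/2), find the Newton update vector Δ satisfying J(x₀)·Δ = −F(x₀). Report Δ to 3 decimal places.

(0.863, -0.195)

At (-1, 1/2): F = (0.750, 6.000).
Jacobian J = [[2·x, -10·y], [6·x·y - 4·y^2 + 5·y - 5, 3·x^2 - 8·x·y + 5·x]].
At the point, J = [[-2.000, -5.000], [-6.500, 2.000]] (det J = -36.500).
Solving J·Δ = −F gives Δ = (0.863, -0.195).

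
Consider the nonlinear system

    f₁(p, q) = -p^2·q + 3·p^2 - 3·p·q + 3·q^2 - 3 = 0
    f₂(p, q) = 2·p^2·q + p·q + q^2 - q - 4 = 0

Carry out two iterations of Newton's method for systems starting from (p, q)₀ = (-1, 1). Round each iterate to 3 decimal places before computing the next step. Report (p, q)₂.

(-1.124, -4.645)

At (-1, 1): F = (5.000, -3.000).
Jacobian J = [[-2·p·q + 6·p - 3·q, -p^2 - 3·p + 6·q], [4·p·q + q, 2·p^2 + p + 2·q - 1]].
At the point, J = [[-7.000, 8.000], [-3.000, 2.000]] (det J = 10.000).
Solving J·Δ = −F gives Δ = (-3.400, -3.600).
Then the next iterate is (p, q)₁ = (-4.400, -2.600).
Round to (-4.400, -2.600) and repeat: F = (91.376, -83.872), J = [[-41.480, -21.760], [43.160, 28.120]].
Δ = (3.276, -2.045), so (p, q)₂ = (-1.124, -4.645).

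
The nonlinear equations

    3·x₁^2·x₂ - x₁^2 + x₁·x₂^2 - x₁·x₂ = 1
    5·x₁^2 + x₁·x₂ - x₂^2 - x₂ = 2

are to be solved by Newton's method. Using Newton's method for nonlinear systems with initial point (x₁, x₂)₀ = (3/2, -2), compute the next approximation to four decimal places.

(0.9513, -1.3593)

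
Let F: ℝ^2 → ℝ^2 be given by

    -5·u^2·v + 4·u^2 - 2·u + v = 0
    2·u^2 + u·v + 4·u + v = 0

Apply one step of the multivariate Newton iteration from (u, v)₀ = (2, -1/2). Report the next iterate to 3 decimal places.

(0.830, -0.847)

At (2, -1/2): F = (21.500, 14.500).
Jacobian J = [[-10·u·v + 8·u - 2, -5·u^2 + 1], [4·u + v + 4, u + 1]].
At the point, J = [[24.000, -19.000], [11.500, 3.000]] (det J = 290.500).
Solving J·Δ = −F gives Δ = (-1.170, -0.347).
Then the next iterate is (u, v)₁ = (0.830, -0.847).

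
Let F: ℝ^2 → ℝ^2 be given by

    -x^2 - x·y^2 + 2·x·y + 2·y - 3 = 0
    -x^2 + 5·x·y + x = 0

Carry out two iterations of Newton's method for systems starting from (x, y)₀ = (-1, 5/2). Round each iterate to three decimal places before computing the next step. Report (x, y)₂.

(-0.046, 1.569)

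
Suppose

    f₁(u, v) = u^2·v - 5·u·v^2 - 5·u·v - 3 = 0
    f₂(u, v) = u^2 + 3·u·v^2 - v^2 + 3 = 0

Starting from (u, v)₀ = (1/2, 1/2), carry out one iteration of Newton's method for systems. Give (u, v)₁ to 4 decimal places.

At (1/2, 1/2): F = (-4.7500, 3.3750).
Jacobian J = [[2·u·v - 5·v^2 - 5·v, u^2 - 10·u·v - 5·u], [2·u + 3·v^2, 6·u·v - 2·v]].
At the point, J = [[-3.2500, -4.7500], [1.7500, 0.5000]] (det J = 6.6875).
Solving J·Δ = −F gives Δ = (-2.0421, 0.3972).
Then the next iterate is (u, v)₁ = (-1.5421, 0.8972).

(-1.5421, 0.8972)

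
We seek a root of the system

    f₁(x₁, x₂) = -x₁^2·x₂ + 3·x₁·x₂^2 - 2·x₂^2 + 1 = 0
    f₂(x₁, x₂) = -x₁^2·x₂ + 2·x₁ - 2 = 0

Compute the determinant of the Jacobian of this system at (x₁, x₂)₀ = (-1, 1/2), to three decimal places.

J = [[-2·x₁·x₂ + 3·x₂^2, -x₁^2 + 6·x₁·x₂ - 4·x₂], [-2·x₁·x₂ + 2, -x₁^2]].
At the point, J = [[1.750, -6.000], [3.000, -1.000]].
det J = 16.250.

16.250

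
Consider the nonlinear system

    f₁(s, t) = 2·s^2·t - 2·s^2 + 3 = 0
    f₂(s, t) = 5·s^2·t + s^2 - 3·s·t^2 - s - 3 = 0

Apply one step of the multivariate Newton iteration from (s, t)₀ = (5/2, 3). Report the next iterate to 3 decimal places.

(1.719, 2.010)

At (5/2, 3): F = (28.000, 27.000).
Jacobian J = [[4·s·t - 4·s, 2·s^2], [10·s·t + 2·s - 3·t^2 - 1, 5·s^2 - 6·s·t]].
At the point, J = [[20.000, 12.500], [52.000, -13.750]] (det J = -925.000).
Solving J·Δ = −F gives Δ = (-0.781, -0.990).
Then the next iterate is (s, t)₁ = (1.719, 2.010).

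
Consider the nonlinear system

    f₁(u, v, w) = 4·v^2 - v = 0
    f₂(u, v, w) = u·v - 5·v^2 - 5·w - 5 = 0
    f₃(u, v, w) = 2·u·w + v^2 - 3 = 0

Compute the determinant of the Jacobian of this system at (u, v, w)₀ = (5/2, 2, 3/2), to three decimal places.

J = [[0, 8·v - 1, 0], [v, u - 10·v, -5], [2·w, 2·v, 2·u]].
At the point, J = [[0.000, 15.000, 0.000], [2.000, -17.500, -5.000], [3.000, 4.000, 5.000]].
det J = -375.000.

-375.000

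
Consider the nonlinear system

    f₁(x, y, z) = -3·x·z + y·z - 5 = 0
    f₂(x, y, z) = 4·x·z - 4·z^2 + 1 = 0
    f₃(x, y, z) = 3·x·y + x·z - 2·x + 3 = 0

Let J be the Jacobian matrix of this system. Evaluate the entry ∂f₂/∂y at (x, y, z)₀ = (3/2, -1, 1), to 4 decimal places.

0.0000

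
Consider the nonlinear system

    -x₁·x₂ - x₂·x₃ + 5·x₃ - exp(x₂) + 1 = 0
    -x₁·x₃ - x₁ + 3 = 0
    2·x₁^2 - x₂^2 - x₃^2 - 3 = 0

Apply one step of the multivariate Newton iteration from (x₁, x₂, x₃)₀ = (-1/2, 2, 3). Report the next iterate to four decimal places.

(0.4368, 1.4155, 0.4941)

At (-1/2, 2, 3): F = (3.610944, 5.0000, -15.5000).
Jacobian J = [[-x₂, -x₁ - x₃ - exp(x₂), -x₂ + 5], [-x₃ - 1, 0, -x₁], [4·x₁, -2·x₂, -2·x₃]].
At the point, J = [[-2.0000, -9.889056, 3.0000], [-4.0000, 0.0000, 0.5000], [-2.0000, -4.0000, -6.0000]] (det J = 291.226402).
Solving J·Δ = −F gives Δ = (0.9368, -0.5845, -2.5059).
Then the next iterate is (x₁, x₂, x₃)₁ = (0.4368, 1.4155, 0.4941).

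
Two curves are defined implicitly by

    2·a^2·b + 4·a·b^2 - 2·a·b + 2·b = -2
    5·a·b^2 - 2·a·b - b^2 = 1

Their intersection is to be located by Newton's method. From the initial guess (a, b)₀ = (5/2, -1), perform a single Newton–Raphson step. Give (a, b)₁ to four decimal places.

At (5/2, -1): F = (2.5000, 15.5000).
Jacobian J = [[4·a·b + 4·b^2 - 2·b, 2·a^2 + 8·a·b - 2·a + 2], [5·b^2 - 2·b, 10·a·b - 2·a - 2·b]].
At the point, J = [[-4.0000, -10.5000], [7.0000, -28.0000]] (det J = 185.5000).
Solving J·Δ = −F gives Δ = (-0.5000, 0.4286).
Then the next iterate is (a, b)₁ = (2.0000, -0.5714).

(2.0000, -0.5714)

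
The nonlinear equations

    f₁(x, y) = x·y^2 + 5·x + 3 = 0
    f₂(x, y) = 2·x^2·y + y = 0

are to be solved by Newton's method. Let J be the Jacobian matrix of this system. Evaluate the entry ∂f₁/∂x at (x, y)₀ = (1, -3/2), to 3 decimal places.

∂f₁/∂x = y^2 + 5.
At (1, -3/2) this is 7.250.

7.250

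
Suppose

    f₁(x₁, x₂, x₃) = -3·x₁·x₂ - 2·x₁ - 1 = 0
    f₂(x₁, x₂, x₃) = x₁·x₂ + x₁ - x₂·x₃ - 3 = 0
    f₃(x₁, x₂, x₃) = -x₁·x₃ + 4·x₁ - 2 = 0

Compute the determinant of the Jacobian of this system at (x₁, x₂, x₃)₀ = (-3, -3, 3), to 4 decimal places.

J = [[-3·x₂ - 2, -3·x₁, 0], [x₂ + 1, x₁ - x₃, -x₂], [-x₃ + 4, 0, -x₁]].
At the point, J = [[7.0000, 9.0000, 0.0000], [-2.0000, -6.0000, 3.0000], [1.0000, 0.0000, 3.0000]].
det J = -45.0000.

-45.0000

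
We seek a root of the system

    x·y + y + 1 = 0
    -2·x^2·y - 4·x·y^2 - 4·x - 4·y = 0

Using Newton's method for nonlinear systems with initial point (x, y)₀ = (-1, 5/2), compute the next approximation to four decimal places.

At (-1, 5/2): F = (1.0000, 14.0000).
Jacobian J = [[y, x + 1], [-4·x·y - 4·y^2 - 4, -2·x^2 - 8·x·y - 4]].
At the point, J = [[2.5000, 0.0000], [-19.0000, 14.0000]] (det J = 35.0000).
Solving J·Δ = −F gives Δ = (-0.4000, -1.5429).
Then the next iterate is (x, y)₁ = (-1.4000, 0.9571).

(-1.4000, 0.9571)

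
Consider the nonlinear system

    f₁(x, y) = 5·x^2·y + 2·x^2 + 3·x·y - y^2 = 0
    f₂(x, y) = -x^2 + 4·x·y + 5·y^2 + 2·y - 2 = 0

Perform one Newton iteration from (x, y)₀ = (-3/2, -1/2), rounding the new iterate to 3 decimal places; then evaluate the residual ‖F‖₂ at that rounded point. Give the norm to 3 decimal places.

At (-3/2, -1/2): F = (0.875, -1.000).
Jacobian J = [[10·x·y + 4·x + 3·y, 5·x^2 + 3·x - 2·y], [-2·x + 4·y, 4·x + 10·y + 2]].
At the point, J = [[0.000, 7.750], [1.000, -9.000]] (det J = -7.750).
Solving J·Δ = −F gives Δ = (-0.016, -0.113).
Then the next iterate is (x, y)₁ = (-1.516, -0.613).
Re-evaluating at (-1.516, -0.613): F = (-0.03549, 0.07182), so ‖F‖₂ = 0.080.

0.080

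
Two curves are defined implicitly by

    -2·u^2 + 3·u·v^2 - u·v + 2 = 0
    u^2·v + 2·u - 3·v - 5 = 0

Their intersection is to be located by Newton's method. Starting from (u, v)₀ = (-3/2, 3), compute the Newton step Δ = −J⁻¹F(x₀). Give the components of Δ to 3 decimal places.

At (-3/2, 3): F = (-38.500, -10.250).
Jacobian J = [[-4·u + 3·v^2 - v, 6·u·v - u], [2·u·v + 2, u^2 - 3]].
At the point, J = [[30.000, -25.500], [-7.000, -0.750]] (det J = -201.000).
Solving J·Δ = −F gives Δ = (-1.157, -2.871).

(-1.157, -2.871)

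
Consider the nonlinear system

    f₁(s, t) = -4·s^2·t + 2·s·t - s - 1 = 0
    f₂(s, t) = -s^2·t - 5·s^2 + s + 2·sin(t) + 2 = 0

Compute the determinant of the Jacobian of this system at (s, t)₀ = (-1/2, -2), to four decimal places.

J = [[-8·s·t + 2·t - 1, -4·s^2 + 2·s], [-2·s·t - 10·s + 1, -s^2 + 2·cos(t)]].
At the point, J = [[-13.0000, -2.0000], [4.0000, -1.082294]].
det J = 22.0698.

22.0698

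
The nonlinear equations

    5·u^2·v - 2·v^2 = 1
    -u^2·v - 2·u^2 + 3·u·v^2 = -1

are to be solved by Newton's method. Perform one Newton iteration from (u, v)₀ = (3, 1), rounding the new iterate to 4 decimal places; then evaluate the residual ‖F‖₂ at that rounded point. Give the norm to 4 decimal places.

12.0126

At (3, 1): F = (42.0000, -17.0000).
Jacobian J = [[10·u·v, 5·u^2 - 4·v], [-2·u·v - 4·u + 3·v^2, -u^2 + 6·u·v]].
At the point, J = [[30.0000, 41.0000], [-15.0000, 9.0000]] (det J = 885.0000).
Solving J·Δ = −F gives Δ = (-1.2147, -0.1356).
Then the next iterate is (u, v)₁ = (1.7853, 0.8644).
Re-evaluating at (1.7853, 0.8644): F = (11.281119, -4.127830), so ‖F‖₂ = 12.0126.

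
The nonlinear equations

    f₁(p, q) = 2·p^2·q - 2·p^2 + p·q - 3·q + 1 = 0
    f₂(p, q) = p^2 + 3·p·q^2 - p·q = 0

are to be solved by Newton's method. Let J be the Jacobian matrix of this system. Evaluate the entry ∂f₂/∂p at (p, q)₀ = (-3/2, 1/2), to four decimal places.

∂f₂/∂p = 2·p + 3·q^2 - q.
At (-3/2, 1/2) this is -2.7500.

-2.7500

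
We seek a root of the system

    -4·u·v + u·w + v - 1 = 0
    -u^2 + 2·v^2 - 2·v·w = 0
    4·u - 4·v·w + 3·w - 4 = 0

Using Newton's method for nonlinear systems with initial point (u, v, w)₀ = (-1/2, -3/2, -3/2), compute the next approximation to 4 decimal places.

(-0.1296, -0.2747, -0.3148)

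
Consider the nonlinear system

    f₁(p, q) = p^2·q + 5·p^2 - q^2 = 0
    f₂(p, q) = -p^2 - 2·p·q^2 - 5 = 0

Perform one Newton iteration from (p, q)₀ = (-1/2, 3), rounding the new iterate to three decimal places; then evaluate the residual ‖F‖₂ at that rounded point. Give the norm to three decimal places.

At (-1/2, 3): F = (-7.000, 3.750).
Jacobian J = [[2·p·q + 10·p, p^2 - 2·q], [-2·p - 2·q^2, -4·p·q]].
At the point, J = [[-8.000, -5.750], [-17.000, 6.000]] (det J = -145.750).
Solving J·Δ = −F gives Δ = (-0.140, -1.022).
Then the next iterate is (p, q)₁ = (-0.640, 1.978).
Re-evaluating at (-0.640, 1.978): F = (-1.05430, -0.40162), so ‖F‖₂ = 1.128.

1.128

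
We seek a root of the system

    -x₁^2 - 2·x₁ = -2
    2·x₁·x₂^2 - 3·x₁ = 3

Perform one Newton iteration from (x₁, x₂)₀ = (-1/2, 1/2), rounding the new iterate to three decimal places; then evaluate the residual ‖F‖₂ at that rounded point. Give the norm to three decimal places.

287.420

At (-1/2, 1/2): F = (2.750, -1.750).
Jacobian J = [[-2·x₁ - 2, 0], [2·x₂^2 - 3, 4·x₁·x₂]].
At the point, J = [[-1.000, 0.000], [-2.500, -1.000]] (det J = 1.000).
Solving J·Δ = −F gives Δ = (2.750, -8.625).
Then the next iterate is (x₁, x₂)₁ = (2.250, -8.125).
Re-evaluating at (2.250, -8.125): F = (-7.56250, 287.32031), so ‖F‖₂ = 287.420.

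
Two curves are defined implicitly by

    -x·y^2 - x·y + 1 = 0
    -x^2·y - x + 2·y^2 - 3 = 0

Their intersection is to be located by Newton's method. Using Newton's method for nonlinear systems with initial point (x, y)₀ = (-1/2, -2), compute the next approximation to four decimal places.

At (-1/2, -2): F = (2.0000, 6.0000).
Jacobian J = [[-y^2 - y, -2·x·y - x], [-2·x·y - 1, -x^2 + 4·y]].
At the point, J = [[-2.0000, -1.5000], [-3.0000, -8.2500]] (det J = 12.0000).
Solving J·Δ = −F gives Δ = (0.6250, 0.5000).
Then the next iterate is (x, y)₁ = (0.1250, -1.5000).

(0.1250, -1.5000)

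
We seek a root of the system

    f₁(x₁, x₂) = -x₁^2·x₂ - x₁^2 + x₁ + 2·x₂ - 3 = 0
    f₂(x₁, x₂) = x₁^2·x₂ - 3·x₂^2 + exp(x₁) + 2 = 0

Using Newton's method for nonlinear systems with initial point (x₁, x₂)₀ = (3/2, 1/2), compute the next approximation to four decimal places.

(0.3787, 0.6989)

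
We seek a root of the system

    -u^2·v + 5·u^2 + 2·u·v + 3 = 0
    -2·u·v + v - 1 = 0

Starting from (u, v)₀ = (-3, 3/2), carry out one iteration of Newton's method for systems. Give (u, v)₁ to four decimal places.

(-1.1228, 0.9474)

At (-3, 3/2): F = (25.5000, 9.5000).
Jacobian J = [[-2·u·v + 10·u + 2·v, -u^2 + 2·u], [-2·v, -2·u + 1]].
At the point, J = [[-18.0000, -15.0000], [-3.0000, 7.0000]] (det J = -171.0000).
Solving J·Δ = −F gives Δ = (1.8772, -0.5526).
Then the next iterate is (u, v)₁ = (-1.1228, 0.9474).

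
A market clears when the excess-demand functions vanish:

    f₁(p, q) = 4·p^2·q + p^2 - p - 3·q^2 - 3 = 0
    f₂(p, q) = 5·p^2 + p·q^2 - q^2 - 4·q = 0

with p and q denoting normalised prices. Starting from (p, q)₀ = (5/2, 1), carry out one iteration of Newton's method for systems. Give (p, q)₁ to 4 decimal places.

At (5/2, 1): F = (22.7500, 28.7500).
Jacobian J = [[8·p·q + 2·p - 1, 4·p^2 - 6·q], [10·p + q^2, 2·p·q - 2·q - 4]].
At the point, J = [[24.0000, 19.0000], [26.0000, -1.0000]] (det J = -518.0000).
Solving J·Δ = −F gives Δ = (-1.0985, 0.1902).
Then the next iterate is (p, q)₁ = (1.4015, 1.1902).

(1.4015, 1.1902)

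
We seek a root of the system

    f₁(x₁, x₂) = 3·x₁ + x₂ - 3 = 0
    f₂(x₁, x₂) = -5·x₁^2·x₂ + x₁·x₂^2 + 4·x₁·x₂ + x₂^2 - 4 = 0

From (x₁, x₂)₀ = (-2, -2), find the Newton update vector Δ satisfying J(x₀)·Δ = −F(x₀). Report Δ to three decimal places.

(7.714, -12.143)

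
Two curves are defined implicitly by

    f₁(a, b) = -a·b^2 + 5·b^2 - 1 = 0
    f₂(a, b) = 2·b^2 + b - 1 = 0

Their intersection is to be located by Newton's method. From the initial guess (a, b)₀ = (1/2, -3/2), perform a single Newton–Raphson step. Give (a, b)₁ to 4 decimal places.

(2.1556, -1.1000)

At (1/2, -3/2): F = (9.1250, 2.0000).
Jacobian J = [[-b^2, -2·a·b + 10·b], [0, 4·b + 1]].
At the point, J = [[-2.2500, -13.5000], [0.0000, -5.0000]] (det J = 11.2500).
Solving J·Δ = −F gives Δ = (1.6556, 0.4000).
Then the next iterate is (a, b)₁ = (2.1556, -1.1000).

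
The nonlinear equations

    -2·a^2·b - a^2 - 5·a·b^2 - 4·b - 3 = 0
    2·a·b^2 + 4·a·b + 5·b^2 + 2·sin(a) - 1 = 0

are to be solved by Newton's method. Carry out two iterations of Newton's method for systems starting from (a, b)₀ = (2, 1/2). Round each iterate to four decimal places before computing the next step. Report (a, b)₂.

At (2, 1/2): F = (-15.5000, 7.068595).
Jacobian J = [[-4·a·b - 2·a - 5·b^2, -2·a^2 - 10·a·b - 4], [2·b^2 + 4·b + 2·cos(a), 4·a·b + 4·a + 10·b]].
At the point, J = [[-9.2500, -22.0000], [1.667706, 17.0000]] (det J = -120.560461).
Solving J·Δ = −F gives Δ = (-0.8957, -0.3279).
Then the next iterate is (a, b)₁ = (1.1043, 0.1721).
Round to (1.1043, 0.1721) and repeat: F = (-5.491161, 1.760007), J = [[-3.116892, -8.339457], [1.647156, 6.898400]].
Δ = (-2.9880, 0.4583), so (a, b)₂ = (-1.8837, 0.6304).

(-1.8837, 0.6304)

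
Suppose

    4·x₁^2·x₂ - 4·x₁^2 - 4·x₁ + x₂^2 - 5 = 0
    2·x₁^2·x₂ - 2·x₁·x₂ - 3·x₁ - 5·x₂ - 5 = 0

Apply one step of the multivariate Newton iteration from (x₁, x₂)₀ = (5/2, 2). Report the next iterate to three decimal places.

(3.249, 1.104)

At (5/2, 2): F = (14.000, -7.500).
Jacobian J = [[8·x₁·x₂ - 8·x₁ - 4, 4·x₁^2 + 2·x₂], [4·x₁·x₂ - 2·x₂ - 3, 2·x₁^2 - 2·x₁ - 5]].
At the point, J = [[16.000, 29.000], [13.000, 2.500]] (det J = -337.000).
Solving J·Δ = −F gives Δ = (0.749, -0.896).
Then the next iterate is (x₁, x₂)₁ = (3.249, 1.104).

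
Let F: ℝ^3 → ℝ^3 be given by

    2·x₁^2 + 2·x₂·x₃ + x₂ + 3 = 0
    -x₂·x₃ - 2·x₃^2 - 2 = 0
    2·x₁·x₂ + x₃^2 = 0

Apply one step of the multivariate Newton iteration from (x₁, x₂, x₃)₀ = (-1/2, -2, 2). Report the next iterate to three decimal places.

(-0.272, -1.533, 0.844)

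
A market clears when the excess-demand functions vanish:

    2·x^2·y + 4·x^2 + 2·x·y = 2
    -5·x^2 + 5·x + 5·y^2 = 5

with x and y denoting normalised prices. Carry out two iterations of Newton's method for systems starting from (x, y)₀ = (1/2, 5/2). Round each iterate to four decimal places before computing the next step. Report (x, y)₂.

At (1/2, 5/2): F = (2.7500, 27.5000).
Jacobian J = [[4·x·y + 8·x + 2·y, 2·x^2 + 2·x], [-10·x + 5, 10·y]].
At the point, J = [[14.0000, 1.5000], [0.0000, 25.0000]] (det J = 350.0000).
Solving J·Δ = −F gives Δ = (-0.0786, -1.1000).
Then the next iterate is (x, y)₁ = (0.4214, 1.4000).
Round to (0.4214, 1.4000) and repeat: F = (0.387450, 6.019110), J = [[8.531040, 1.197956], [0.7860, 14.0000]].
Δ = (0.0151, -0.4308), so (x, y)₂ = (0.4365, 0.9692).

(0.4365, 0.9692)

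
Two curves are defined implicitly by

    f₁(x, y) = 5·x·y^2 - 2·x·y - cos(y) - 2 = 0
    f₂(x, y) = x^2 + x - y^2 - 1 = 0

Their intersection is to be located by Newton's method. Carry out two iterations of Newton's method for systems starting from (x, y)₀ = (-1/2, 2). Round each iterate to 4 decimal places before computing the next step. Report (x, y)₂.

(0.0108, -0.6165)

At (-1/2, 2): F = (-9.583853, -5.2500).
Jacobian J = [[5·y^2 - 2·y, 10·x·y - 2·x + sin(y)], [2·x + 1, -2·y]].
At the point, J = [[16.0000, -8.090703], [0.0000, -4.0000]] (det J = -64.0000).
Solving J·Δ = −F gives Δ = (-0.0647, -1.3125).
Then the next iterate is (x, y)₁ = (-0.5647, 0.6875).
Round to (-0.5647, 0.6875) and repeat: F = (-3.330917, -1.718470), J = [[0.988281, -2.118305], [-0.1294, -1.3750]].
Δ = (0.5755, -1.3040), so (x, y)₂ = (0.0108, -0.6165).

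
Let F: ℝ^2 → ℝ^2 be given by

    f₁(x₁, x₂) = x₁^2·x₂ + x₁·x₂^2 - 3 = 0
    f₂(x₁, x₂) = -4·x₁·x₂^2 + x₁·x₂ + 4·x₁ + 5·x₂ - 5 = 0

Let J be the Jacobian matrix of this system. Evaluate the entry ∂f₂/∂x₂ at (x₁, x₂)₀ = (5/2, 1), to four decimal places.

-12.5000

∂f₂/∂x₂ = -8·x₁·x₂ + x₁ + 5.
At (5/2, 1) this is -12.5000.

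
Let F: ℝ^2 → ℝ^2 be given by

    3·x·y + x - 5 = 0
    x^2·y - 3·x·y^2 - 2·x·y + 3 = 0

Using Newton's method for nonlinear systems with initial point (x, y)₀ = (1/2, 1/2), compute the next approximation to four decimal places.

(1.8500, 0.7500)

At (1/2, 1/2): F = (-3.7500, 2.2500).
Jacobian J = [[3·y + 1, 3·x], [2·x·y - 3·y^2 - 2·y, x^2 - 6·x·y - 2·x]].
At the point, J = [[2.5000, 1.5000], [-1.2500, -2.2500]] (det J = -3.7500).
Solving J·Δ = −F gives Δ = (1.3500, 0.2500).
Then the next iterate is (x, y)₁ = (1.8500, 0.7500).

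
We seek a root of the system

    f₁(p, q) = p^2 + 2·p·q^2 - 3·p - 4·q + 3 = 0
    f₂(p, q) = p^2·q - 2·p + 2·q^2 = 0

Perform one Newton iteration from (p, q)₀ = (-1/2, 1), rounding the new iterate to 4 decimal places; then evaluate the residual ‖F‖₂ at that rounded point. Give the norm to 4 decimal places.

0.7347

At (-1/2, 1): F = (-0.2500, 3.2500).
Jacobian J = [[2·p + 2·q^2 - 3, 4·p·q - 4], [2·p·q - 2, p^2 + 4·q]].
At the point, J = [[-2.0000, -6.0000], [-3.0000, 4.2500]] (det J = -26.5000).
Solving J·Δ = −F gives Δ = (0.6958, -0.2736).
Then the next iterate is (p, q)₁ = (0.1958, 0.7264).
Re-evaluating at (0.1958, 0.7264): F = (-0.248032, 0.691562), so ‖F‖₂ = 0.7347.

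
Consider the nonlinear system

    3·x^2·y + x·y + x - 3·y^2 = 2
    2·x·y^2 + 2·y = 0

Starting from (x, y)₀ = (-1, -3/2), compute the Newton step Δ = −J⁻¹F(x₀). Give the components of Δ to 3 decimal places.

(1.054, 0.345)

At (-1, -3/2): F = (-12.750, -7.500).
Jacobian J = [[6·x·y + y + 1, 3·x^2 + x - 6·y], [2·y^2, 4·x·y + 2]].
At the point, J = [[8.500, 11.000], [4.500, 8.000]] (det J = 18.500).
Solving J·Δ = −F gives Δ = (1.054, 0.345).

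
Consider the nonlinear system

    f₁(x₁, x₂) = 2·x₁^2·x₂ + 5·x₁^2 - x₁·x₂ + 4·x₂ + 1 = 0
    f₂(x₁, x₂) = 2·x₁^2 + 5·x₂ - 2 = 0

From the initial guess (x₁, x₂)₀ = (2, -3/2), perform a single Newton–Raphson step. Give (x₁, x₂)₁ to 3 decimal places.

(3.385, -3.415)

At (2, -3/2): F = (6.000, -1.500).
Jacobian J = [[4·x₁·x₂ + 10·x₁ - x₂, 2·x₁^2 - x₁ + 4], [4·x₁, 5]].
At the point, J = [[9.500, 10.000], [8.000, 5.000]] (det J = -32.500).
Solving J·Δ = −F gives Δ = (1.385, -1.915).
Then the next iterate is (x₁, x₂)₁ = (3.385, -3.415).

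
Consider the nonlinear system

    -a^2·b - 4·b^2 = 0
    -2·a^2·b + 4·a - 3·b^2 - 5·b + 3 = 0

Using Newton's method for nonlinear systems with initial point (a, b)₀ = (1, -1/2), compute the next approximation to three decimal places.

At (1, -1/2): F = (-0.500, 9.750).
Jacobian J = [[-2·a·b, -a^2 - 8·b], [-4·a·b + 4, -2·a^2 - 6·b - 5]].
At the point, J = [[1.000, 3.000], [6.000, -4.000]] (det J = -22.000).
Solving J·Δ = −F gives Δ = (-1.239, 0.580).
Then the next iterate is (a, b)₁ = (-0.239, 0.080).

(-0.239, 0.080)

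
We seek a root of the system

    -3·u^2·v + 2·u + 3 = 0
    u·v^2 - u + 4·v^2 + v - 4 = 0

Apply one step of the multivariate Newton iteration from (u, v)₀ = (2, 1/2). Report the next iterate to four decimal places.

(0.8919, 0.9527)

At (2, 1/2): F = (1.0000, -4.0000).
Jacobian J = [[-6·u·v + 2, -3·u^2], [v^2 - 1, 2·u·v + 8·v + 1]].
At the point, J = [[-4.0000, -12.0000], [-0.7500, 7.0000]] (det J = -37.0000).
Solving J·Δ = −F gives Δ = (-1.1081, 0.4527).
Then the next iterate is (u, v)₁ = (0.8919, 0.9527).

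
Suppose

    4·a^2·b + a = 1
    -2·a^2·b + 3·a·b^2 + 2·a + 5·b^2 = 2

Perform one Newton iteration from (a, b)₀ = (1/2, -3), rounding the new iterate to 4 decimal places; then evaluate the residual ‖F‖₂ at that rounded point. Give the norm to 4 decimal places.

15.6715

At (1/2, -3): F = (-3.5000, 59.0000).
Jacobian J = [[8·a·b + 1, 4·a^2], [-4·a·b + 3·b^2 + 2, -2·a^2 + 6·a·b + 10·b]].
At the point, J = [[-11.0000, 1.0000], [35.0000, -39.5000]] (det J = 399.5000).
Solving J·Δ = −F gives Δ = (-0.1984, 1.3179).
Then the next iterate is (a, b)₁ = (0.3016, -1.6821).
Re-evaluating at (0.3016, -1.6821): F = (-1.310432, 15.616614), so ‖F‖₂ = 15.6715.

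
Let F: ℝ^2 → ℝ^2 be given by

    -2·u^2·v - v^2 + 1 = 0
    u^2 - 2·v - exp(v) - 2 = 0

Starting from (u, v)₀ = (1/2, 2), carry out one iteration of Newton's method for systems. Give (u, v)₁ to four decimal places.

(1.0129, 0.6552)

At (1/2, 2): F = (-4.0000, -13.139056).
Jacobian J = [[-4·u·v, -2·u^2 - 2·v], [2·u, -exp(v) - 2]].
At the point, J = [[-4.0000, -4.5000], [1.0000, -9.389056]] (det J = 42.056224).
Solving J·Δ = −F gives Δ = (0.5129, -1.3448).
Then the next iterate is (u, v)₁ = (1.0129, 0.6552).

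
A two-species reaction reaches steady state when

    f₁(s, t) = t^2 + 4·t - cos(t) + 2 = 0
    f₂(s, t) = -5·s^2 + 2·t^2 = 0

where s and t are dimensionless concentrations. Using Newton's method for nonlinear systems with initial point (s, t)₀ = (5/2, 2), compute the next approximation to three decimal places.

At (5/2, 2): F = (14.41615, -23.250).
Jacobian J = [[0, 2·t + sin(t) + 4], [-10·s, 4·t]].
At the point, J = [[0.000, 8.90930], [-25.000, 8.000]] (det J = 222.73244).
Solving J·Δ = −F gives Δ = (-1.448, -1.618).
Then the next iterate is (s, t)₁ = (1.052, 0.382).

(1.052, 0.382)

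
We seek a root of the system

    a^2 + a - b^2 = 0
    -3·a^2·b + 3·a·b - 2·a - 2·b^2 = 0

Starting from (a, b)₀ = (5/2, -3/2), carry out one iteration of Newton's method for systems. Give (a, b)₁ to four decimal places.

(1.7925, -2.2516)

At (5/2, -3/2): F = (6.5000, 7.3750).
Jacobian J = [[2·a + 1, -2·b], [-6·a·b + 3·b - 2, -3·a^2 + 3·a - 4·b]].
At the point, J = [[6.0000, 3.0000], [16.0000, -5.2500]] (det J = -79.5000).
Solving J·Δ = −F gives Δ = (-0.7075, -0.7516).
Then the next iterate is (a, b)₁ = (1.7925, -2.2516).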